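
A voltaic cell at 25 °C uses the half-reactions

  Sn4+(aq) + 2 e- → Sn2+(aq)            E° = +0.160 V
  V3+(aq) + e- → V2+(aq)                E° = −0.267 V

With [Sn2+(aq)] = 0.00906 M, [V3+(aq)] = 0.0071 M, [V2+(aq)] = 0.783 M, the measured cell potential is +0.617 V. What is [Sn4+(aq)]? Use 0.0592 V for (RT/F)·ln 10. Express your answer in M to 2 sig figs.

2.0 M

The Sn⁴⁺/Sn²⁺ couple has the larger reduction potential, so it is the cathode: E°cell = +0.160 − (−0.267) = +0.427 V and n = 2.
From the Nernst equation, log Q = n(E° − E)/0.0592 = 2·(+0.427 − (+0.617))/0.0592 = −6.419.
The balanced reaction is Sn4+(aq) + 2 V2+(aq) → Sn2+(aq) + 2 V3+(aq), so Q = ([Sn2+(aq)]·[V3+(aq)]^2) / ([Sn4+(aq)]·[V2+(aq)]^2).
Isolating [Sn4+(aq)] in Q = 10^{−6.419} yields log [Sn4+(aq)] = 0.291, i.e. 2.0 M.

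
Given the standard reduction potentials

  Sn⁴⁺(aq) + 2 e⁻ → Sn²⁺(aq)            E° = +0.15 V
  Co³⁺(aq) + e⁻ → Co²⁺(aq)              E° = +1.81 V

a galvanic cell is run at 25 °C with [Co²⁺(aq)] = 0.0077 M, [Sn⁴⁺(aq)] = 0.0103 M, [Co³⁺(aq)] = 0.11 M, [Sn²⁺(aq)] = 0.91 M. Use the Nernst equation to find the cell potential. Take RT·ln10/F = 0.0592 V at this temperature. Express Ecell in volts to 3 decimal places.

+1.786 V

The Co³⁺/Co²⁺ couple has the more positive E°, so it is the cathode; Sn⁴⁺/Sn²⁺ is the anode.
E°cell = E°cat − E°an = +1.81 − (+0.15) = +1.66 V; n = 2.
The balanced reaction is 2 Co³⁺(aq) + Sn²⁺(aq) → 2 Co²⁺(aq) + Sn⁴⁺(aq), so Q = ([Co²⁺(aq)]^2·[Sn⁴⁺(aq)]) / ([Co³⁺(aq)]^2·[Sn²⁺(aq)]) = 5.55×10^−5 and log Q = −4.256.
By the Nernst equation, E = +1.66 − (0.0592/2)·(−4.256) = +1.786 V.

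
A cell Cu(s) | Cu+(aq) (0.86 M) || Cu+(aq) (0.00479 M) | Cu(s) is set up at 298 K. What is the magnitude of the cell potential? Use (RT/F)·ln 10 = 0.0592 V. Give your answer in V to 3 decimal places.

0.133 V

For a concentration cell E°cell = 0, since both electrodes use the same couple.
The compartment with the higher Cu+(aq) concentration (0.86 M) acts as the cathode; ions are reduced there and produced at the dilute (0.00479 M) anode.
With n = 1, Ecell = −(0.0592/1)·log([dilute]/[conc]) = −(0.0592/1)·log(0.00479/0.86) = +0.133 V.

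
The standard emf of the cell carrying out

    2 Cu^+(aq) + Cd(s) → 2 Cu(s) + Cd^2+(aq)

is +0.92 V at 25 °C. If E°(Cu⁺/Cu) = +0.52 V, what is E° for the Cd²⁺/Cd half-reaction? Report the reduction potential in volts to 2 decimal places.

In the reaction as written the Cu⁺/Cu couple is reduced (cathode) and Cd²⁺/Cd is oxidized (anode), so E°cell = E°(Cu⁺/Cu) − E°(Cd²⁺/Cd).
E°(Cd²⁺/Cd) = E°(cathode) − E°cell = +0.52 − (+0.92) = −0.40 V.

−0.40 V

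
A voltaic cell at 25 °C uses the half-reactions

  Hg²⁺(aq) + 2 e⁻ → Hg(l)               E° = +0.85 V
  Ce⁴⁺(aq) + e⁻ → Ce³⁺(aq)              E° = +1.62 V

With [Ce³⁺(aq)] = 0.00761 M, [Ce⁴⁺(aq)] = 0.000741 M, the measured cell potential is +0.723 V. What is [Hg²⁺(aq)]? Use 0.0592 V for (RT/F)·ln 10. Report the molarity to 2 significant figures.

0.37 M

Ce⁴⁺/Ce³⁺ is the cathode (higher E°); E°cell = +1.62 − (+0.85) = +0.77 V with n = 2.
Since E = E° − (0.0592/n)·log Q, log Q = n(E° − E)/0.0592 = 1.588.
For 2 Ce⁴⁺(aq) + Hg(l) → 2 Ce³⁺(aq) + Hg²⁺(aq), the reaction quotient is Q = ([Ce³⁺(aq)]^2·[Hg²⁺(aq)]) / [Ce⁴⁺(aq)]^2.
Substituting the known concentrations and solving, log [Hg²⁺(aq)] = −0.435 and [Hg²⁺(aq)] = 0.37 M.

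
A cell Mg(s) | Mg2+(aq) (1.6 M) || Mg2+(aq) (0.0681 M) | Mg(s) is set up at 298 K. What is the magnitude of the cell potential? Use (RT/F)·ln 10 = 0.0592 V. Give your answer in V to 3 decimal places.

For a concentration cell E°cell = 0, since both electrodes use the same couple.
The compartment with the higher Mg2+(aq) concentration (1.6 M) acts as the cathode; ions are reduced there and produced at the dilute (0.0681 M) anode.
With n = 2, Ecell = −(0.0592/2)·log([dilute]/[conc]) = −(0.0592/2)·log(0.0681/1.6) = +0.041 V.

0.041 V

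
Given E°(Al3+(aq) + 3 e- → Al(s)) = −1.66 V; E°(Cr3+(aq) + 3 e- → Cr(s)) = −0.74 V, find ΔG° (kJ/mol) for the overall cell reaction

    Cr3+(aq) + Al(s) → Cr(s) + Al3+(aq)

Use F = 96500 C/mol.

In the reaction as written Cr3+(aq) is reduced, so the Cr³⁺/Cr couple is the cathode and Al³⁺/Al is the anode.
E°cell = −0.74 − (−1.66) = +0.92 V; balancing electrons gives n = 3.
ΔG° = −nFE°cell = −(3)(96500)(+0.92) J/mol = −266 kJ/mol.

−266 kJ/mol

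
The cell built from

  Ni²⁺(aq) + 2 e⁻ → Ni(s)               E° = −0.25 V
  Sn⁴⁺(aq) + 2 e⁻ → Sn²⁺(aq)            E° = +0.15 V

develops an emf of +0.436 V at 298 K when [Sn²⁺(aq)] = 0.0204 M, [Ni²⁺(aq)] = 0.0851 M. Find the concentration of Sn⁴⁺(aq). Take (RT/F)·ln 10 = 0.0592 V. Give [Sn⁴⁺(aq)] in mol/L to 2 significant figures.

With Sn⁴⁺/Sn²⁺ at the cathode and Ni²⁺/Ni at the anode, E°cell = +0.15 − (−0.25) = +0.40 V (n = 2).
From the Nernst equation, log Q = n(E° − E)/0.0592 = 2·(+0.40 − (+0.436))/0.0592 = −1.216.
Balancing electrons gives Sn⁴⁺(aq) + Ni(s) → Sn²⁺(aq) + Ni²⁺(aq); thus Q = ([Sn²⁺(aq)]·[Ni²⁺(aq)]) / [Sn⁴⁺(aq)].
Solving for the unknown gives log [Sn⁴⁺(aq)] = −1.544, so [Sn⁴⁺(aq)] ≈ 0.029 M.

0.029 M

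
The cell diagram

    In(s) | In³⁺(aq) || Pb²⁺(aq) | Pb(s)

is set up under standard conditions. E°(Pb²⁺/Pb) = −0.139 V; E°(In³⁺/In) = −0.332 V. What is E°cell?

By convention the left-hand electrode in cell notation is the anode (oxidation) and the right-hand electrode is the cathode (reduction).
E°cell = E°(right) − E°(left) = −0.139 − (−0.332) = +0.193 V.

+0.193 V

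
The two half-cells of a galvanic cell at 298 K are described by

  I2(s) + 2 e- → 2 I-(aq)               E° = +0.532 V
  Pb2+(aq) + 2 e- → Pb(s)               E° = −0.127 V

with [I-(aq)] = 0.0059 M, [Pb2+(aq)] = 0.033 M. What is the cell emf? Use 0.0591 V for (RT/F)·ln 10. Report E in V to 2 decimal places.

The I₂/I⁻ couple has the more positive E°, so it is the cathode; Pb²⁺/Pb is the anode.
E°cell = +0.532 − (−0.127) = +0.659 V, with n = 2 electrons transferred.
The balanced reaction is I2(s) + Pb(s) → 2 I-(aq) + Pb2+(aq), so Q = [I-(aq)]^2·[Pb2+(aq)] = 1.15×10^−6 and log Q = −5.940.
By the Nernst equation, E = +0.659 − (0.0591/2)·(−5.940) = +0.83 V.

+0.83 V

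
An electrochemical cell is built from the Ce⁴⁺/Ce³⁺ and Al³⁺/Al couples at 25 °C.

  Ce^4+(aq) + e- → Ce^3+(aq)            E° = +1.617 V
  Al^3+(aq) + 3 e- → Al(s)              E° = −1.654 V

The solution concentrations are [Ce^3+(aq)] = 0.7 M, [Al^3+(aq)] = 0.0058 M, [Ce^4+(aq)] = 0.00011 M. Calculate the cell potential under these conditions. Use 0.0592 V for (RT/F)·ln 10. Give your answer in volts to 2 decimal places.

+3.09 V

The Ce⁴⁺/Ce³⁺ couple has the more positive E°, so it is the cathode; Al³⁺/Al is the anode.
E°cell = E°cat − E°an = +1.617 − (−1.654) = +3.271 V; n = 3.
For the overall reaction 3 Ce^4+(aq) + Al(s) → 3 Ce^3+(aq) + Al^3+(aq), Q = ([Ce^3+(aq)]^3·[Al^3+(aq)]) / [Ce^4+(aq)]^3 = 1.49×10^9, giving log Q = 9.175.
By the Nernst equation, E = +3.271 − (0.0592/3)·(9.175) = +3.09 V.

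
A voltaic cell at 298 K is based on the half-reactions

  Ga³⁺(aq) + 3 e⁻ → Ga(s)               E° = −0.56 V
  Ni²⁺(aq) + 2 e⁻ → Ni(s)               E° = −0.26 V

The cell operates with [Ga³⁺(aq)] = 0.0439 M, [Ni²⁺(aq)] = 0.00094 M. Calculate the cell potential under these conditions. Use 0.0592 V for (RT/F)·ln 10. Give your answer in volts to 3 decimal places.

+0.237 V

Ni²⁺/Ni is reduced (cathode, E° = −0.26 V) and Ga³⁺/Ga is oxidized (anode).
E°cell = E°cat − E°an = −0.26 − (−0.56) = +0.30 V; n = 6.
The balanced reaction is 3 Ni²⁺(aq) + 2 Ga(s) → 3 Ni(s) + 2 Ga³⁺(aq), so Q = [Ga³⁺(aq)]^2 / [Ni²⁺(aq)]^3 = 2.32×10^6 and log Q = 6.366.
E = E° − (0.0592/n)·log Q = +0.30 − (0.0592/6)(6.366) = +0.237 V.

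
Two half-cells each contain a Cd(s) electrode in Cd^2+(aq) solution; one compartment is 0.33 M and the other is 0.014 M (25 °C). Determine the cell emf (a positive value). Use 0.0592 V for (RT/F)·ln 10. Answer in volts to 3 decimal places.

0.041 V

For a concentration cell E°cell = 0, since both electrodes use the same couple.
The compartment with the higher Cd^2+(aq) concentration (0.33 M) acts as the cathode; ions are reduced there and produced at the dilute (0.014 M) anode.
With n = 2, Ecell = −(0.0592/2)·log([dilute]/[conc]) = −(0.0592/2)·log(0.014/0.33) = +0.041 V.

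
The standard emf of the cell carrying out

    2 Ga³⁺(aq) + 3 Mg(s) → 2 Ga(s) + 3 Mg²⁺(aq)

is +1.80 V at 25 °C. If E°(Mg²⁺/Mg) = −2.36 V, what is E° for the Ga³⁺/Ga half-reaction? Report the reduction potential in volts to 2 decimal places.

In the reaction as written the Ga³⁺/Ga couple is reduced (cathode) and Mg²⁺/Mg is oxidized (anode), so E°cell = E°(Ga³⁺/Ga) − E°(Mg²⁺/Mg).
E°(Ga³⁺/Ga) = E°cell + E°(anode) = +1.80 + (−2.36) = −0.56 V.

−0.56 V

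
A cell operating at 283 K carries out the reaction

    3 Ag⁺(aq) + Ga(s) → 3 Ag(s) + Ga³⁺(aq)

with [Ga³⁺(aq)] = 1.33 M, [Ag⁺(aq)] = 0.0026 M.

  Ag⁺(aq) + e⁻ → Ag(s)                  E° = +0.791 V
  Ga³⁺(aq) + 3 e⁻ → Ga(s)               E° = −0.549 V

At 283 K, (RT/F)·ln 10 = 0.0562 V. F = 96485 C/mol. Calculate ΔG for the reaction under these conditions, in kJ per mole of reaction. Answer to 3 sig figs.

E°cell = +0.791 − (−0.549) = +1.340 V; the balanced reaction transfers n = 3 electrons.
The reaction quotient is [Ga³⁺(aq)] / [Ag⁺(aq)]^3 = 7.57×10^7; by Nernst, E = +1.340 − (0.0562/3)(7.879) = +1.1924 V.
Finally ΔG = −nFE = −(3)(96485 C/mol)(+1.1924 V) = −345 kJ/mol.

−345 kJ/mol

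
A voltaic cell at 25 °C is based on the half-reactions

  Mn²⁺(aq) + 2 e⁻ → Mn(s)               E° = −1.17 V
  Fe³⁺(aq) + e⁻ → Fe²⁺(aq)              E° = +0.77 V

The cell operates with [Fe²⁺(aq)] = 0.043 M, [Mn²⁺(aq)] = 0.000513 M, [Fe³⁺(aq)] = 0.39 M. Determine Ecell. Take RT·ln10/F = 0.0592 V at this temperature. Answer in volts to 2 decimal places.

Since E°(Fe³⁺/Fe²⁺) > E°(Mn²⁺/Mn), Fe³⁺/Fe²⁺ serves as the cathode.
E°cell = +0.77 − (−1.17) = +1.94 V, with n = 2 electrons transferred.
The balanced reaction is 2 Fe³⁺(aq) + Mn(s) → 2 Fe²⁺(aq) + Mn²⁺(aq), so Q = ([Fe²⁺(aq)]^2·[Mn²⁺(aq)]) / [Fe³⁺(aq)]^2 = 6.24×10^−6 and log Q = −5.205.
Applying E = E° − (RT ln10/nF)·log Q gives +1.94 − (0.0592/2)(−5.205) = +2.09 V.

+2.09 V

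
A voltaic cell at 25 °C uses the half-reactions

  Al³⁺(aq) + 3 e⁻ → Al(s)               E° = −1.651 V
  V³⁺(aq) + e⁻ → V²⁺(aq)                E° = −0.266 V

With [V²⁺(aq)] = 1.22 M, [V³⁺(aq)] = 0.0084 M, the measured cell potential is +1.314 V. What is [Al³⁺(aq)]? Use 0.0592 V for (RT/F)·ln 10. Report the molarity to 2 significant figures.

V³⁺/V²⁺ is the cathode (higher E°); E°cell = −0.266 − (−1.651) = +1.385 V with n = 3.
From the Nernst equation, log Q = n(E° − E)/0.0592 = 3·(+1.385 − (+1.314))/0.0592 = 3.598.
For 3 V³⁺(aq) + Al(s) → 3 V²⁺(aq) + Al³⁺(aq), the reaction quotient is Q = ([V²⁺(aq)]^3·[Al³⁺(aq)]) / [V³⁺(aq)]^3.
Substituting the known concentrations and solving, log [Al³⁺(aq)] = −2.888 and [Al³⁺(aq)] = 0.0013 M.

0.0013 M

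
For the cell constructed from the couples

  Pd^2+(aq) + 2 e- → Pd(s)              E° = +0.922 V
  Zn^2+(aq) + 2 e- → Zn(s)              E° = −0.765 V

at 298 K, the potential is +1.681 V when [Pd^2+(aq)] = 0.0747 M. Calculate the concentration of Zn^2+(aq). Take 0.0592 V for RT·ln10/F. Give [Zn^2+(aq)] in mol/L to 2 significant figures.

0.12 M

The Pd²⁺/Pd couple has the larger reduction potential, so it is the cathode: E°cell = +0.922 − (−0.765) = +1.687 V and n = 2.
From the Nernst equation, log Q = n(E° − E)/0.0592 = 2·(+1.687 − (+1.681))/0.0592 = 0.203.
The balanced reaction is Pd^2+(aq) + Zn(s) → Pd(s) + Zn^2+(aq), so Q = [Zn^2+(aq)] / [Pd^2+(aq)].
Solving for the unknown gives log [Zn^2+(aq)] = −0.924, so [Zn^2+(aq)] ≈ 0.12 M.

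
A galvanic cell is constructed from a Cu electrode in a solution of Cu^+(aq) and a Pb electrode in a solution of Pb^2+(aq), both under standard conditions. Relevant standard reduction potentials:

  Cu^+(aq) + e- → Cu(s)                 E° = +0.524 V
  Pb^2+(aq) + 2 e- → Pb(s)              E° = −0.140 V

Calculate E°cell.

Of the two couples in this cell, the one with the more positive reduction potential is reduced at the cathode: here that is Cu⁺/Cu (+0.524 V); Pb²⁺/Pb (−0.140 V) is the anode.
E°cell = E°(cathode) − E°(anode) = +0.524 − (−0.140) = +0.664 V.

+0.664 V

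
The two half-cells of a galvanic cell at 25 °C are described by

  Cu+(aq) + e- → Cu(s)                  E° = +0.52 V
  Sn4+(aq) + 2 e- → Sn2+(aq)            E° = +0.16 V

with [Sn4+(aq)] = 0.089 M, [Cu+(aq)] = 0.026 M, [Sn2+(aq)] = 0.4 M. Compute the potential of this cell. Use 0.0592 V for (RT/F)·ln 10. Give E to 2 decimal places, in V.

+0.29 V

The Cu⁺/Cu couple has the more positive E°, so it is the cathode; Sn⁴⁺/Sn²⁺ is the anode.
The standard potential is +0.52 − (+0.16) = +0.36 V and the balanced reaction transfers n = 2 electrons.
Balancing gives 2 Cu+(aq) + Sn2+(aq) → 2 Cu(s) + Sn4+(aq); hence Q = [Sn4+(aq)] / ([Cu+(aq)]^2·[Sn2+(aq)]) = 329 (log Q = 2.517).
Applying E = E° − (RT ln10/nF)·log Q gives +0.36 − (0.0592/2)(2.517) = +0.29 V.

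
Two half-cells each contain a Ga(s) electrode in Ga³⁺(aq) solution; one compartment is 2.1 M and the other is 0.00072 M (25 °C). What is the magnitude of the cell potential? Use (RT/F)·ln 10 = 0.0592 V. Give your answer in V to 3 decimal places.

For a concentration cell E°cell = 0, since both electrodes use the same couple.
The compartment with the higher Ga³⁺(aq) concentration (2.1 M) acts as the cathode; ions are reduced there and produced at the dilute (0.00072 M) anode.
With n = 3, Ecell = −(0.0592/3)·log([dilute]/[conc]) = −(0.0592/3)·log(0.00072/2.1) = +0.068 V.

0.068 V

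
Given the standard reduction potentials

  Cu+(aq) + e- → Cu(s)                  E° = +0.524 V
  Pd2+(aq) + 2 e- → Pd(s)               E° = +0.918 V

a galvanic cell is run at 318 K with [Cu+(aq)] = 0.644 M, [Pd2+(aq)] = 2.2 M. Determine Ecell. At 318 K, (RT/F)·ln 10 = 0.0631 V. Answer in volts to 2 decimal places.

+0.42 V

Pd²⁺/Pd is reduced (cathode, E° = +0.918 V) and Cu⁺/Cu is oxidized (anode).
E°cell = +0.918 − (+0.524) = +0.394 V, with n = 2 electrons transferred.
For the overall reaction Pd2+(aq) + 2 Cu(s) → Pd(s) + 2 Cu+(aq), Q = [Cu+(aq)]^2 / [Pd2+(aq)] = 0.189, giving log Q = −0.725.
Applying E = E° − (RT ln10/nF)·log Q gives +0.394 − (0.0631/2)(−0.725) = +0.42 V.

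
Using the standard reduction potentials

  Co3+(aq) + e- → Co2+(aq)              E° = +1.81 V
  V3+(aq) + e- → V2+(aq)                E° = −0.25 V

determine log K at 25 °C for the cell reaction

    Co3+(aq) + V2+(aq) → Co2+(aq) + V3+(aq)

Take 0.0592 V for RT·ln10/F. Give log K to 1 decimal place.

The Co³⁺/Co²⁺ couple is reduced (cathode); E°cell = +1.81 − (−0.25) = +2.06 V with n = 1.
At equilibrium E = 0, so log K = nE°cell / 0.0592 = (1)(+2.06) / 0.0592 = 34.8.

log K = 34.8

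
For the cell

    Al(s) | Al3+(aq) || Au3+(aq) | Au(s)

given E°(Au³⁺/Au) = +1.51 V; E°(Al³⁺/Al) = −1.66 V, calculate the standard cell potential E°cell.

By convention the left-hand electrode in cell notation is the anode (oxidation) and the right-hand electrode is the cathode (reduction).
E°cell = E°(right) − E°(left) = +1.51 − (−1.66) = +3.17 V.

+3.17 V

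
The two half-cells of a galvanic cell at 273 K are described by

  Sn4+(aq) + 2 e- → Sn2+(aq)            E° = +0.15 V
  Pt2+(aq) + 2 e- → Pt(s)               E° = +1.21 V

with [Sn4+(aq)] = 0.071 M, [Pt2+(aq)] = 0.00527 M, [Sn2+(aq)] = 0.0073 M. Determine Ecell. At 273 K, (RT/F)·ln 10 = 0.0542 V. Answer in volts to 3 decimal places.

+0.971 V

The Pt²⁺/Pt couple has the more positive E°, so it is the cathode; Sn⁴⁺/Sn²⁺ is the anode.
E°cell = +1.21 − (+0.15) = +1.06 V, with n = 2 electrons transferred.
The balanced reaction is Pt2+(aq) + Sn2+(aq) → Pt(s) + Sn4+(aq), so Q = [Sn4+(aq)] / ([Pt2+(aq)]·[Sn2+(aq)]) = 1.85×10^3 and log Q = 3.266.
E = E° − (0.0542/n)·log Q = +1.06 − (0.0542/2)(3.266) = +0.971 V.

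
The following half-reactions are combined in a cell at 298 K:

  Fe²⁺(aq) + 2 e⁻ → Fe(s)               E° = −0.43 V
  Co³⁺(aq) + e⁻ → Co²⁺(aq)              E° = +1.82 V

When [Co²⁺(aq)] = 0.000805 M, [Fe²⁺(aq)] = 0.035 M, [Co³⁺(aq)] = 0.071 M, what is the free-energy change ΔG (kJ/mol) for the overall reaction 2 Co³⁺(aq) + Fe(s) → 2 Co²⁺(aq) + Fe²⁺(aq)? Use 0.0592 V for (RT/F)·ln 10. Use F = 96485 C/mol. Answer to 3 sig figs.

−465 kJ/mol

E°cell = +1.82 − (−0.43) = +2.25 V; the balanced reaction transfers n = 2 electrons.
Here Q = ([Co²⁺(aq)]^2·[Fe²⁺(aq)]) / [Co³⁺(aq)]^2 = 4.5×10^−6 (log Q = −5.347), giving E = +2.25 − (0.0592/2)·(−5.347) = +2.4083 V.
Then ΔG = −nFE = −2 × 96485 × +2.4083 J/mol = −465 kJ/mol.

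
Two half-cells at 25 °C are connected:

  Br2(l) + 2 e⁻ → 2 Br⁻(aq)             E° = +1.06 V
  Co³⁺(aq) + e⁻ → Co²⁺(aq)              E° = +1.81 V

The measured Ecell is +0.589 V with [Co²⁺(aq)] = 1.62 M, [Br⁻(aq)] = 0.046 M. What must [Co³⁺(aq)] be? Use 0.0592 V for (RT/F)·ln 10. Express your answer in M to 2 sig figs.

0.067 M

Co³⁺/Co²⁺ is the cathode (higher E°); E°cell = +1.81 − (+1.06) = +0.75 V with n = 2.
Rearranging E = E° − (0.0592/n)·log Q gives log Q = 2(+0.75 − (+0.589))/0.0592 = 5.439.
For 2 Co³⁺(aq) + 2 Br⁻(aq) → 2 Co²⁺(aq) + Br2(l), the reaction quotient is Q = [Co²⁺(aq)]^2 / ([Co³⁺(aq)]^2·[Br⁻(aq)]^2).
Solving for the unknown gives log [Co³⁺(aq)] = −1.173, so [Co³⁺(aq)] ≈ 0.067 M.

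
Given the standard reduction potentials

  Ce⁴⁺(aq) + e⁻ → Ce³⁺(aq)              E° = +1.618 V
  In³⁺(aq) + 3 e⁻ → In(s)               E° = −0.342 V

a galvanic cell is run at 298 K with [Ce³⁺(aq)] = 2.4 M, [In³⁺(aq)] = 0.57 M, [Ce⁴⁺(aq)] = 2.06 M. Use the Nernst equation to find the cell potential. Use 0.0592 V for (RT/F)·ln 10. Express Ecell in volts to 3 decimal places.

+1.961 V

Ce⁴⁺/Ce³⁺ is reduced (cathode, E° = +1.618 V) and In³⁺/In is oxidized (anode).
The standard potential is +1.618 − (−0.342) = +1.960 V and the balanced reaction transfers n = 3 electrons.
Balancing gives 3 Ce⁴⁺(aq) + In(s) → 3 Ce³⁺(aq) + In³⁺(aq); hence Q = ([Ce³⁺(aq)]^3·[In³⁺(aq)]) / [Ce⁴⁺(aq)]^3 = 0.901 (log Q = −0.045).
Applying E = E° − (RT ln10/nF)·log Q gives +1.960 − (0.0592/3)(−0.045) = +1.961 V.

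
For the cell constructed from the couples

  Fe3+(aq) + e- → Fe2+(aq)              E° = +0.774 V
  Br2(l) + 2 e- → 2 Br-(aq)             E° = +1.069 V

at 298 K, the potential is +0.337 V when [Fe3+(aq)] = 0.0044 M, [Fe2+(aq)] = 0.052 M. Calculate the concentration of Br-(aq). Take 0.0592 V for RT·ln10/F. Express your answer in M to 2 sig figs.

2.3 M

Br₂/Br⁻ is the cathode (higher E°); E°cell = +1.069 − (+0.774) = +0.295 V with n = 2.
Since E = E° − (0.0592/n)·log Q, log Q = n(E° − E)/0.0592 = −1.419.
The balanced reaction is Br2(l) + 2 Fe2+(aq) → 2 Br-(aq) + 2 Fe3+(aq), so Q = ([Br-(aq)]^2·[Fe3+(aq)]^2) / [Fe2+(aq)]^2.
Solving for the unknown gives log [Br-(aq)] = 0.363, so [Br-(aq)] ≈ 2.3 M.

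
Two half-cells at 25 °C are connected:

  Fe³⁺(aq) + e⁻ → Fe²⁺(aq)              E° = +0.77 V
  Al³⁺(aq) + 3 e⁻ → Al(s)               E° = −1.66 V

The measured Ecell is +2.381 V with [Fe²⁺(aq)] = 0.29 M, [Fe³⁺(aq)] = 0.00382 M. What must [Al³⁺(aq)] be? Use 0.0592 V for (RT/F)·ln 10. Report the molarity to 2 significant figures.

0.00070 M

With Fe³⁺/Fe²⁺ at the cathode and Al³⁺/Al at the anode, E°cell = +0.77 − (−1.66) = +2.43 V (n = 3).
From the Nernst equation, log Q = n(E° − E)/0.0592 = 3·(+2.43 − (+2.381))/0.0592 = 2.483.
For 3 Fe³⁺(aq) + Al(s) → 3 Fe²⁺(aq) + Al³⁺(aq), the reaction quotient is Q = ([Fe²⁺(aq)]^3·[Al³⁺(aq)]) / [Fe³⁺(aq)]^3.
Solving for the unknown gives log [Al³⁺(aq)] = −3.158, so [Al³⁺(aq)] ≈ 0.00070 M.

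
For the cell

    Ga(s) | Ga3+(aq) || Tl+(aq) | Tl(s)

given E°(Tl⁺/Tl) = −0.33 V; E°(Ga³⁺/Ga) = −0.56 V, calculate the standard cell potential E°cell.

+0.23 V

By convention the left-hand electrode in cell notation is the anode (oxidation) and the right-hand electrode is the cathode (reduction).
E°cell = E°(right) − E°(left) = −0.33 − (−0.56) = +0.23 V.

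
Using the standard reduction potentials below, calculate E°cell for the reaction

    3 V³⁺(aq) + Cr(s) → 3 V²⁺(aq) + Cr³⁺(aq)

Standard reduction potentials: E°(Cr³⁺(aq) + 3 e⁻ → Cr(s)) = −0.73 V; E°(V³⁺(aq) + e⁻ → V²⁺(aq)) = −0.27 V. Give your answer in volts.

+0.46 V

In the reaction as written, V³⁺(aq) is reduced (cathode) and Cr³⁺(aq) is produced by oxidation at the anode.
E°cell = E°(cathode) − E°(anode) = −0.27 − (−0.73) = +0.46 V.
The positive value indicates the reaction is spontaneous as written.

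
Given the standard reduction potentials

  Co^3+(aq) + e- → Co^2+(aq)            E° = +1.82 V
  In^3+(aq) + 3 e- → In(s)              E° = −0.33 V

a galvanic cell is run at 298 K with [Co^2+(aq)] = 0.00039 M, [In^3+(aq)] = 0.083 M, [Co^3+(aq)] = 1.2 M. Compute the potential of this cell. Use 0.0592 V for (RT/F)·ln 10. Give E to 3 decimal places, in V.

The Co³⁺/Co²⁺ couple has the more positive E°, so it is the cathode; In³⁺/In is the anode.
E°cell = +1.82 − (−0.33) = +2.15 V, with n = 3 electrons transferred.
The balanced reaction is 3 Co^3+(aq) + In(s) → 3 Co^2+(aq) + In^3+(aq), so Q = ([Co^2+(aq)]^3·[In^3+(aq)]) / [Co^3+(aq)]^3 = 2.85×10^−12 and log Q = −11.545.
Applying E = E° − (RT ln10/nF)·log Q gives +2.15 − (0.0592/3)(−11.545) = +2.378 V.

+2.378 V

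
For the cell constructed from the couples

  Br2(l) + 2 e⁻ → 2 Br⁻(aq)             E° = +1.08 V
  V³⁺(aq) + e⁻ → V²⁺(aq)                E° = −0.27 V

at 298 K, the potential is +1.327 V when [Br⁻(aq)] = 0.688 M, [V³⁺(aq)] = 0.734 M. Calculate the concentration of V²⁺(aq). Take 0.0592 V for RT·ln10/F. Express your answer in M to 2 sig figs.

0.21 M

With Br₂/Br⁻ at the cathode and V³⁺/V²⁺ at the anode, E°cell = +1.08 − (−0.27) = +1.35 V (n = 2).
Since E = E° − (0.0592/n)·log Q, log Q = n(E° − E)/0.0592 = 0.777.
Balancing electrons gives Br2(l) + 2 V²⁺(aq) → 2 Br⁻(aq) + 2 V³⁺(aq); thus Q = ([Br⁻(aq)]^2·[V³⁺(aq)]^2) / [V²⁺(aq)]^2.
Solving for the unknown gives log [V²⁺(aq)] = −0.685, so [V²⁺(aq)] ≈ 0.21 M.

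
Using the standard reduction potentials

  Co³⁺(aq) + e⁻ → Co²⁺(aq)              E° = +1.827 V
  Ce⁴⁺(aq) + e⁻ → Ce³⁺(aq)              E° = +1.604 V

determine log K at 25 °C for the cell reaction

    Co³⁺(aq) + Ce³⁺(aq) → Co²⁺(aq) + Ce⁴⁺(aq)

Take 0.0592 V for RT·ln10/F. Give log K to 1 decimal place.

The Co³⁺/Co²⁺ couple is reduced (cathode); E°cell = +1.827 − (+1.604) = +0.223 V with n = 1.
At equilibrium E = 0, so log K = nE°cell / 0.0592 = (1)(+0.223) / 0.0592 = 3.8.

log K = 3.8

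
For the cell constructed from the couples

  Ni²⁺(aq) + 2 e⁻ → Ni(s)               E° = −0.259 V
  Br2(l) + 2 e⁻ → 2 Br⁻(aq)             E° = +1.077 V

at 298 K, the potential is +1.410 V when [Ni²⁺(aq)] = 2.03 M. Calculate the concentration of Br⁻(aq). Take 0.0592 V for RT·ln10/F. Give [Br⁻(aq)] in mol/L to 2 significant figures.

The Br₂/Br⁻ couple has the larger reduction potential, so it is the cathode: E°cell = +1.077 − (−0.259) = +1.336 V and n = 2.
Since E = E° − (0.0592/n)·log Q, log Q = n(E° − E)/0.0592 = −2.500.
Balancing electrons gives Br2(l) + Ni(s) → 2 Br⁻(aq) + Ni²⁺(aq); thus Q = [Br⁻(aq)]^2·[Ni²⁺(aq)].
Solving for the unknown gives log [Br⁻(aq)] = −1.404, so [Br⁻(aq)] ≈ 0.039 M.

0.039 M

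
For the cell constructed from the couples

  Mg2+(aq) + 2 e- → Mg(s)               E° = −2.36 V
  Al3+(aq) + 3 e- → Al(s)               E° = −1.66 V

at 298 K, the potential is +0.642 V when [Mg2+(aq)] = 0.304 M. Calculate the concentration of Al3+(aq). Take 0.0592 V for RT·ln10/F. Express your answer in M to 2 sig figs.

The Al³⁺/Al couple has the larger reduction potential, so it is the cathode: E°cell = −1.66 − (−2.36) = +0.70 V and n = 6.
Rearranging E = E° − (0.0592/n)·log Q gives log Q = 6(+0.70 − (+0.642))/0.0592 = 5.878.
For 2 Al3+(aq) + 3 Mg(s) → 2 Al(s) + 3 Mg2+(aq), the reaction quotient is Q = [Mg2+(aq)]^3 / [Al3+(aq)]^2.
Isolating [Al3+(aq)] in Q = 10^{5.878} yields log [Al3+(aq)] = −3.715, i.e. 0.00019 M.

0.00019 M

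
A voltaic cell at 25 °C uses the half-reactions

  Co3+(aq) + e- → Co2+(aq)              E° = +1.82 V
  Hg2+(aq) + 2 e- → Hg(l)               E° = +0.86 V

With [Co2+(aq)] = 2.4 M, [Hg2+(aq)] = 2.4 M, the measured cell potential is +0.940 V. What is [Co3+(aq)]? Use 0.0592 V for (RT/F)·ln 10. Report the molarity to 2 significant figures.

1.7 M

The Co³⁺/Co²⁺ couple has the larger reduction potential, so it is the cathode: E°cell = +1.82 − (+0.86) = +0.96 V and n = 2.
Since E = E° − (0.0592/n)·log Q, log Q = n(E° − E)/0.0592 = 0.676.
Balancing electrons gives 2 Co3+(aq) + Hg(l) → 2 Co2+(aq) + Hg2+(aq); thus Q = ([Co2+(aq)]^2·[Hg2+(aq)]) / [Co3+(aq)]^2.
Substituting the known concentrations and solving, log [Co3+(aq)] = 0.232 and [Co3+(aq)] = 1.7 M.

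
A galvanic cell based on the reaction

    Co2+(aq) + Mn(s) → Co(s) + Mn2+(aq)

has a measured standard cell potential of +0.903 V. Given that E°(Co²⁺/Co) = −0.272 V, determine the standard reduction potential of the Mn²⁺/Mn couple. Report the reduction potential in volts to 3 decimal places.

−1.175 V

In the reaction as written the Co²⁺/Co couple is reduced (cathode) and Mn²⁺/Mn is oxidized (anode), so E°cell = E°(Co²⁺/Co) − E°(Mn²⁺/Mn).
E°(Mn²⁺/Mn) = E°(cathode) − E°cell = −0.272 − (+0.903) = −1.175 V.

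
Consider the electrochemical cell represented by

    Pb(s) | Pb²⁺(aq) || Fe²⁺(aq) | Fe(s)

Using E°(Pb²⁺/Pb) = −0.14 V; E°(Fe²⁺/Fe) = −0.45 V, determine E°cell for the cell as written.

−0.31 V

By convention the left-hand electrode in cell notation is the anode (oxidation) and the right-hand electrode is the cathode (reduction).
E°cell = E°(right) − E°(left) = −0.45 − (−0.14) = −0.31 V.
The negative sign shows that, as written, the cell would require an external voltage to drive the reaction.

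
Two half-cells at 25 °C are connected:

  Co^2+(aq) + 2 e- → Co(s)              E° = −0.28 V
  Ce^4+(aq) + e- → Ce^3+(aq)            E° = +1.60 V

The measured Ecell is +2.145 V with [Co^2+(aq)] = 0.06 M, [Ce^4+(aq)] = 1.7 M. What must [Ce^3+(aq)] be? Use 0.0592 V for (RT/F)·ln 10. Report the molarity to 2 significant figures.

0.00023 M

The Ce⁴⁺/Ce³⁺ couple has the larger reduction potential, so it is the cathode: E°cell = +1.60 − (−0.28) = +1.88 V and n = 2.
Rearranging E = E° − (0.0592/n)·log Q gives log Q = 2(+1.88 − (+2.145))/0.0592 = −8.953.
Balancing electrons gives 2 Ce^4+(aq) + Co(s) → 2 Ce^3+(aq) + Co^2+(aq); thus Q = ([Ce^3+(aq)]^2·[Co^2+(aq)]) / [Ce^4+(aq)]^2.
Isolating [Ce^3+(aq)] in Q = 10^{−8.953} yields log [Ce^3+(aq)] = −3.635, i.e. 0.00023 M.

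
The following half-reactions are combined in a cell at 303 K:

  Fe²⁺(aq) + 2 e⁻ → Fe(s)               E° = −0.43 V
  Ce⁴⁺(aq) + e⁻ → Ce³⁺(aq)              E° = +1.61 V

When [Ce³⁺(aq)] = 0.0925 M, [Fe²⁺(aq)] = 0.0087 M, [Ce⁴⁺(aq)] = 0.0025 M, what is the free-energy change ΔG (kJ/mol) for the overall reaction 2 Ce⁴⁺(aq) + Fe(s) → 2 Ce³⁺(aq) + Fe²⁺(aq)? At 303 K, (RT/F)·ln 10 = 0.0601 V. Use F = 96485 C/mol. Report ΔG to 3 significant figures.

The standard cell potential is +1.61 − (−0.43) = +2.04 V, with n = 2 electrons in the balanced equation.
Here Q = ([Ce³⁺(aq)]^2·[Fe²⁺(aq)]) / [Ce⁴⁺(aq)]^2 = 11.9 (log Q = 1.076), giving E = +2.04 − (0.0601/2)·(1.076) = +2.0077 V.
ΔG = −nFE = −(2)(96485)(+2.0077) J/mol = −387 kJ/mol.

−387 kJ/mol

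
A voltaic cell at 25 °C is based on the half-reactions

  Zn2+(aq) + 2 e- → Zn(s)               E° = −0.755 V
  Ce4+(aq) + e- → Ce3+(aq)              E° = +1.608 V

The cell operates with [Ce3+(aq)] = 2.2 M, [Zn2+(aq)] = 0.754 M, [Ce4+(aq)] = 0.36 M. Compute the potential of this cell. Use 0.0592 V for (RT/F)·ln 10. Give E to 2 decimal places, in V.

+2.32 V

Since E°(Ce⁴⁺/Ce³⁺) > E°(Zn²⁺/Zn), Ce⁴⁺/Ce³⁺ serves as the cathode.
E°cell = E°cat − E°an = +1.608 − (−0.755) = +2.363 V; n = 2.
Balancing gives 2 Ce4+(aq) + Zn(s) → 2 Ce3+(aq) + Zn2+(aq); hence Q = ([Ce3+(aq)]^2·[Zn2+(aq)]) / [Ce4+(aq)]^2 = 28.2 (log Q = 1.450).
By the Nernst equation, E = +2.363 − (0.0592/2)·(1.450) = +2.32 V.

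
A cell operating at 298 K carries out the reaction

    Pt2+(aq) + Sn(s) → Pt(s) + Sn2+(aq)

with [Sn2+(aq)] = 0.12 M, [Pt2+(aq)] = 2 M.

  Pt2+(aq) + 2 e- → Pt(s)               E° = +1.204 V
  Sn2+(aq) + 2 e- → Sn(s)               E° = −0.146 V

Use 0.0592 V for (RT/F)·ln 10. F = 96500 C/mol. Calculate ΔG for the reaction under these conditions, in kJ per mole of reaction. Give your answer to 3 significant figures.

The standard cell potential is +1.204 − (−0.146) = +1.350 V, with n = 2 electrons in the balanced equation.
Q = [Sn2+(aq)] / [Pt2+(aq)] = 0.06, so log Q = −1.222 and E = +1.350 − (0.0592/2)(−1.222) = +1.3862 V.
ΔG = −nFE = −(2)(96500)(+1.3862) J/mol = −268 kJ/mol.

−268 kJ/mol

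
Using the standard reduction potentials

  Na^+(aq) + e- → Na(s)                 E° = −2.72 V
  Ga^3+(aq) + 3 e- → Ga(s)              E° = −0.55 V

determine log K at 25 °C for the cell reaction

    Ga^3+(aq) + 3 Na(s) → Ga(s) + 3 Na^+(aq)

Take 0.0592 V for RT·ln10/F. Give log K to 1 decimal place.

log K = 110.0

The Ga³⁺/Ga couple is reduced (cathode); E°cell = −0.55 − (−2.72) = +2.17 V with n = 3.
At equilibrium E = 0, so log K = nE°cell / 0.0592 = (3)(+2.17) / 0.0592 = 110.0.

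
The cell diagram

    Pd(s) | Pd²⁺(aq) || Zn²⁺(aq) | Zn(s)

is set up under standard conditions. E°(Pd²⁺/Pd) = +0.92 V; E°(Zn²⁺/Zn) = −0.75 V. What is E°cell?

−1.67 V

By convention the left-hand electrode in cell notation is the anode (oxidation) and the right-hand electrode is the cathode (reduction).
E°cell = E°(right) − E°(left) = −0.75 − (+0.92) = −1.67 V.
The negative sign shows that, as written, the cell would require an external voltage to drive the reaction.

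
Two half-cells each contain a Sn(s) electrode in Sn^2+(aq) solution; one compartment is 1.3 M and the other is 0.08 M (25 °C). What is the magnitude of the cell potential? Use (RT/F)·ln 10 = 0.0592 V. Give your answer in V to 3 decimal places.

For a concentration cell E°cell = 0, since both electrodes use the same couple.
The compartment with the higher Sn^2+(aq) concentration (1.3 M) acts as the cathode; ions are reduced there and produced at the dilute (0.08 M) anode.
With n = 2, Ecell = −(0.0592/2)·log([dilute]/[conc]) = −(0.0592/2)·log(0.08/1.3) = +0.036 V.

0.036 V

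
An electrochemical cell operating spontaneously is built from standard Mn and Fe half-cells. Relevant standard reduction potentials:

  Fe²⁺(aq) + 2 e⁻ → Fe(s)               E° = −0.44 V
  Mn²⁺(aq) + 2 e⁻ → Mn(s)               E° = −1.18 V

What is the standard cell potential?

+0.74 V

The Fe²⁺/Fe couple has the higher E°, so Fe ion is reduced (cathode) and Mn is oxidized (anode).
E°cell = E°(cathode) − E°(anode) = −0.44 − (−1.18) = +0.74 V.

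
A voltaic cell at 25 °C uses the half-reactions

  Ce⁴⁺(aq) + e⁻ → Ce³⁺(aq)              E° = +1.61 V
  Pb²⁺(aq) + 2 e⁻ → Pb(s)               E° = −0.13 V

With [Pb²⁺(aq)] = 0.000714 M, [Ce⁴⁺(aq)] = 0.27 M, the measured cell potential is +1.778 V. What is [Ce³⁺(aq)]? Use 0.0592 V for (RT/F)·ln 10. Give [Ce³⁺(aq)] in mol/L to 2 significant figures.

2.3 M

Ce⁴⁺/Ce³⁺ is the cathode (higher E°); E°cell = +1.61 − (−0.13) = +1.74 V with n = 2.
Rearranging E = E° − (0.0592/n)·log Q gives log Q = 2(+1.74 − (+1.778))/0.0592 = −1.284.
For 2 Ce⁴⁺(aq) + Pb(s) → 2 Ce³⁺(aq) + Pb²⁺(aq), the reaction quotient is Q = ([Ce³⁺(aq)]^2·[Pb²⁺(aq)]) / [Ce⁴⁺(aq)]^2.
Isolating [Ce³⁺(aq)] in Q = 10^{−1.284} yields log [Ce³⁺(aq)] = 0.363, i.e. 2.3 M.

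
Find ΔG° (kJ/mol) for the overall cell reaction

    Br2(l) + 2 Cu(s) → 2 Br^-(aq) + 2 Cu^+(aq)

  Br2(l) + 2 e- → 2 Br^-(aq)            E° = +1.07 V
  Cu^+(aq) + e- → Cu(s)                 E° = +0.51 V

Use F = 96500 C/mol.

−108 kJ/mol

In the reaction as written Br2(l) is reduced, so the Br₂/Br⁻ couple is the cathode and Cu⁺/Cu is the anode.
E°cell = +1.07 − (+0.51) = +0.56 V; balancing electrons gives n = 2.
ΔG° = −nFE°cell = −(2)(96500)(+0.56) J/mol = −108 kJ/mol.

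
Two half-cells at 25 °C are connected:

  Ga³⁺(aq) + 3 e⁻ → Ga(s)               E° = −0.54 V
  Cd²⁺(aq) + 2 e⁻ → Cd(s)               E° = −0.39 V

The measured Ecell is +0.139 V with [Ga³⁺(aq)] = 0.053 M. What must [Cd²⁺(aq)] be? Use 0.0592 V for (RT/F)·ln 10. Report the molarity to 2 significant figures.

0.060 M

The Cd²⁺/Cd couple has the larger reduction potential, so it is the cathode: E°cell = −0.39 − (−0.54) = +0.15 V and n = 6.
Rearranging E = E° − (0.0592/n)·log Q gives log Q = 6(+0.15 − (+0.139))/0.0592 = 1.115.
The balanced reaction is 3 Cd²⁺(aq) + 2 Ga(s) → 3 Cd(s) + 2 Ga³⁺(aq), so Q = [Ga³⁺(aq)]^2 / [Cd²⁺(aq)]^3.
Isolating [Cd²⁺(aq)] in Q = 10^{1.115} yields log [Cd²⁺(aq)] = −1.222, i.e. 0.060 M.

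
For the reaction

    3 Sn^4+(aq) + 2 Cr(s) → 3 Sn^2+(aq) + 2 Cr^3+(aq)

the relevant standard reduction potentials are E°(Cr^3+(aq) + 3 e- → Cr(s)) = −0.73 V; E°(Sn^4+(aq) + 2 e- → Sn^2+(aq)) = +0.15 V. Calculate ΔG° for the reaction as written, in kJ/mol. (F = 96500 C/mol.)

In the reaction as written Sn^4+(aq) is reduced, so the Sn⁴⁺/Sn²⁺ couple is the cathode and Cr³⁺/Cr is the anode.
E°cell = +0.15 − (−0.73) = +0.88 V; balancing electrons gives n = 6.
ΔG° = −nFE°cell = −(6)(96500)(+0.88) J/mol = −510 kJ/mol.

−510 kJ/mol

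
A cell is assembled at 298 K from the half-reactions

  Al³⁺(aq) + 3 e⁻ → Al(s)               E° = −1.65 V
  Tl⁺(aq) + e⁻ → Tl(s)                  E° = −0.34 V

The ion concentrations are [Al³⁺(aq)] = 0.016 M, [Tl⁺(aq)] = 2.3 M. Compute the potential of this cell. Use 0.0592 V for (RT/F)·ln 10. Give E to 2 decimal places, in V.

Tl⁺/Tl is reduced (cathode, E° = −0.34 V) and Al³⁺/Al is oxidized (anode).
E°cell = E°cat − E°an = −0.34 − (−1.65) = +1.31 V; n = 3.
The balanced reaction is 3 Tl⁺(aq) + Al(s) → 3 Tl(s) + Al³⁺(aq), so Q = [Al³⁺(aq)] / [Tl⁺(aq)]^3 = 0.00132 and log Q = −2.881.
E = E° − (0.0592/n)·log Q = +1.31 − (0.0592/3)(−2.881) = +1.37 V.

+1.37 V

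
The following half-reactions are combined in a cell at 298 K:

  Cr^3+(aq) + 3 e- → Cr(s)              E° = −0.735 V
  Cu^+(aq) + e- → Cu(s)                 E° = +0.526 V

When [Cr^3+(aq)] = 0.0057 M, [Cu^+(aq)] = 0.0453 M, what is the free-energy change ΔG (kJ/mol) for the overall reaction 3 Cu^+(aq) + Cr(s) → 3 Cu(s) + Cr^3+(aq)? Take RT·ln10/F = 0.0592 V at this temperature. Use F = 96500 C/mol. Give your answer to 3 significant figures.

With Cu⁺/Cu reduced at the cathode, E°cell = +0.526 − (−0.735) = +1.261 V and n = 3.
Here Q = [Cr^3+(aq)] / [Cu^+(aq)]^3 = 61.3 (log Q = 1.788), giving E = +1.261 − (0.0592/3)·(1.788) = +1.2257 V.
ΔG = −nFE = −(3)(96500)(+1.2257) J/mol = −355 kJ/mol.

−355 kJ/mol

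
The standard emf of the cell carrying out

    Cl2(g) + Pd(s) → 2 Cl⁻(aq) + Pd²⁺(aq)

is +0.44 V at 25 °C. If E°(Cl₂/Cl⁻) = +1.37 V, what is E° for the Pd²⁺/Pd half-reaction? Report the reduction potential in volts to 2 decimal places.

In the reaction as written the Cl₂/Cl⁻ couple is reduced (cathode) and Pd²⁺/Pd is oxidized (anode), so E°cell = E°(Cl₂/Cl⁻) − E°(Pd²⁺/Pd).
E°(Pd²⁺/Pd) = E°(cathode) − E°cell = +1.37 − (+0.44) = +0.93 V.

+0.93 V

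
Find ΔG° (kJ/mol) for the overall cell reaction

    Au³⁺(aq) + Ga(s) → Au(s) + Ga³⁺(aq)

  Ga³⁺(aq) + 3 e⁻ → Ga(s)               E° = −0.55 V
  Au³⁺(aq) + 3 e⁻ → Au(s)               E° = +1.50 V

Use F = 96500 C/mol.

−593 kJ/mol

In the reaction as written Au³⁺(aq) is reduced, so the Au³⁺/Au couple is the cathode and Ga³⁺/Ga is the anode.
E°cell = +1.50 − (−0.55) = +2.05 V; balancing electrons gives n = 3.
ΔG° = −nFE°cell = −(3)(96500)(+2.05) J/mol = −593 kJ/mol.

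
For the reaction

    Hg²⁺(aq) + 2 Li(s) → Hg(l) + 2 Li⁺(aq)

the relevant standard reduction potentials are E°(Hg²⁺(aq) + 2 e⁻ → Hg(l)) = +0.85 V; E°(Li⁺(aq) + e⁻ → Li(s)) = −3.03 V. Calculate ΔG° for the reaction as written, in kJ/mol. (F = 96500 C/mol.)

In the reaction as written Hg²⁺(aq) is reduced, so the Hg²⁺/Hg couple is the cathode and Li⁺/Li is the anode.
E°cell = +0.85 − (−3.03) = +3.88 V; balancing electrons gives n = 2.
ΔG° = −nFE°cell = −(2)(96500)(+3.88) J/mol = −749 kJ/mol.

−749 kJ/mol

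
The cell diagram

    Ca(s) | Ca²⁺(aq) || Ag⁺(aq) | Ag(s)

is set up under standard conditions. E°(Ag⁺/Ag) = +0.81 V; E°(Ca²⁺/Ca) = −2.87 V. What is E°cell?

By convention the left-hand electrode in cell notation is the anode (oxidation) and the right-hand electrode is the cathode (reduction).
E°cell = E°(right) − E°(left) = +0.81 − (−2.87) = +3.68 V.

+3.68 V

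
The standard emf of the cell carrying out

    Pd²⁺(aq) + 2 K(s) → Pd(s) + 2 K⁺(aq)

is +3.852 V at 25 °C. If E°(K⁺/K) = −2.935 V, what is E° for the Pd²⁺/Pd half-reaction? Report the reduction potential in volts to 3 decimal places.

+0.917 V

In the reaction as written the Pd²⁺/Pd couple is reduced (cathode) and K⁺/K is oxidized (anode), so E°cell = E°(Pd²⁺/Pd) − E°(K⁺/K).
E°(Pd²⁺/Pd) = E°cell + E°(anode) = +3.852 + (−2.935) = +0.917 V.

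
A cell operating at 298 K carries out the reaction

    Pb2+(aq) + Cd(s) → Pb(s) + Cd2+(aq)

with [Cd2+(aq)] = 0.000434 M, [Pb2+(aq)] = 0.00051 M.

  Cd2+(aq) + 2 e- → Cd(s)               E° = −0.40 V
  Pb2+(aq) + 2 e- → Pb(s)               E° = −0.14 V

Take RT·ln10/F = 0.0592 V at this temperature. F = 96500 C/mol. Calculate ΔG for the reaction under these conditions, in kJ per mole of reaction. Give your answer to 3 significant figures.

The standard cell potential is −0.14 − (−0.40) = +0.26 V, with n = 2 electrons in the balanced equation.
The reaction quotient is [Cd2+(aq)] / [Pb2+(aq)] = 0.851; by Nernst, E = +0.26 − (0.0592/2)(−0.070) = +0.2621 V.
Finally ΔG = −nFE = −(2)(96500 C/mol)(+0.2621 V) = −50.6 kJ/mol.

−50.6 kJ/mol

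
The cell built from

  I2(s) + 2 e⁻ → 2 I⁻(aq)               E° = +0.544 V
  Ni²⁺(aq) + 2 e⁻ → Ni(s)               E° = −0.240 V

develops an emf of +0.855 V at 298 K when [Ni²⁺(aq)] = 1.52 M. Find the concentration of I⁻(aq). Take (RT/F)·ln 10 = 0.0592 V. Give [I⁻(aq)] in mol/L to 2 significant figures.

0.051 M

With I₂/I⁻ at the cathode and Ni²⁺/Ni at the anode, E°cell = +0.544 − (−0.240) = +0.784 V (n = 2).
Since E = E° − (0.0592/n)·log Q, log Q = n(E° − E)/0.0592 = −2.399.
The balanced reaction is I2(s) + Ni(s) → 2 I⁻(aq) + Ni²⁺(aq), so Q = [I⁻(aq)]^2·[Ni²⁺(aq)].
Isolating [I⁻(aq)] in Q = 10^{−2.399} yields log [I⁻(aq)] = −1.290, i.e. 0.051 M.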